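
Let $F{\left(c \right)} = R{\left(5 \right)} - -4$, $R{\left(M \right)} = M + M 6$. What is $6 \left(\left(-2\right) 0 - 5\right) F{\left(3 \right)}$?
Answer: $-1170$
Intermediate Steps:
$R{\left(M \right)} = 7 M$ ($R{\left(M \right)} = M + 6 M = 7 M$)
$F{\left(c \right)} = 39$ ($F{\left(c \right)} = 7 \cdot 5 - -4 = 35 + 4 = 39$)
$6 \left(\left(-2\right) 0 - 5\right) F{\left(3 \right)} = 6 \left(\left(-2\right) 0 - 5\right) 39 = 6 \left(0 - 5\right) 39 = 6 \left(-5\right) 39 = \left(-30\right) 39 = -1170$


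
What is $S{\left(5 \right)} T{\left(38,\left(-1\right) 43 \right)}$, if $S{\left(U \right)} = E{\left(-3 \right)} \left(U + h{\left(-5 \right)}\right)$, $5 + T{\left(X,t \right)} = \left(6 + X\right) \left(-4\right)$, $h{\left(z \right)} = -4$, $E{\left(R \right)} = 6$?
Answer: $-1086$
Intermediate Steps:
$T{\left(X,t \right)} = -29 - 4 X$ ($T{\left(X,t \right)} = -5 + \left(6 + X\right) \left(-4\right) = -5 - \left(24 + 4 X\right) = -29 - 4 X$)
$S{\left(U \right)} = -24 + 6 U$ ($S{\left(U \right)} = 6 \left(U - 4\right) = 6 \left(-4 + U\right) = -24 + 6 U$)
$S{\left(5 \right)} T{\left(38,\left(-1\right) 43 \right)} = \left(-24 + 6 \cdot 5\right) \left(-29 - 152\right) = \left(-24 + 30\right) \left(-29 - 152\right) = 6 \left(-181\right) = -1086$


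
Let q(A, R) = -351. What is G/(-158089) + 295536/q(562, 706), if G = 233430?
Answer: -15600974878/18496413 ≈ -843.46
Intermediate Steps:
G/(-158089) + 295536/q(562, 706) = 233430/(-158089) + 295536/(-351) = 233430*(-1/158089) + 295536*(-1/351) = -233430/158089 - 98512/117 = -15600974878/18496413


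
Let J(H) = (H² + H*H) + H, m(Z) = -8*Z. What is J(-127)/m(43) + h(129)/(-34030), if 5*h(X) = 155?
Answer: -546714297/5853160 ≈ -93.405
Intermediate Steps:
h(X) = 31 (h(X) = (⅕)*155 = 31)
J(H) = H + 2*H² (J(H) = (H² + H²) + H = 2*H² + H = H + 2*H²)
J(-127)/m(43) + h(129)/(-34030) = (-127*(1 + 2*(-127)))/((-8*43)) + 31/(-34030) = -127*(1 - 254)/(-344) + 31*(-1/34030) = -127*(-253)*(-1/344) - 31/34030 = 32131*(-1/344) - 31/34030 = -32131/344 - 31/34030 = -546714297/5853160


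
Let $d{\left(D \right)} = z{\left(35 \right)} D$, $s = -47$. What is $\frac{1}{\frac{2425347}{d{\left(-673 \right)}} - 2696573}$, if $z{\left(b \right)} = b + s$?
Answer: $- \frac{2692}{7258366067} \approx -3.7088 \cdot 10^{-7}$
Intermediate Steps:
$z{\left(b \right)} = -47 + b$ ($z{\left(b \right)} = b - 47 = -47 + b$)
$d{\left(D \right)} = - 12 D$ ($d{\left(D \right)} = \left(-47 + 35\right) D = - 12 D$)
$\frac{1}{\frac{2425347}{d{\left(-673 \right)}} - 2696573} = \frac{1}{\frac{2425347}{\left(-12\right) \left(-673\right)} - 2696573} = \frac{1}{\frac{2425347}{8076} - 2696573} = \frac{1}{2425347 \cdot \frac{1}{8076} - 2696573} = \frac{1}{\frac{808449}{2692} - 2696573} = \frac{1}{- \frac{7258366067}{2692}} = - \frac{2692}{7258366067}$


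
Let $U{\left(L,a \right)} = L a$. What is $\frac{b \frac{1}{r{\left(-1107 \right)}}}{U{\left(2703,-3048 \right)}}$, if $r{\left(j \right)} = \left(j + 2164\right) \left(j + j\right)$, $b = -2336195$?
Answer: $- \frac{2336195}{19280292231312} \approx -1.2117 \cdot 10^{-7}$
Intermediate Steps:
$r{\left(j \right)} = 2 j \left(2164 + j\right)$ ($r{\left(j \right)} = \left(2164 + j\right) 2 j = 2 j \left(2164 + j\right)$)
$\frac{b \frac{1}{r{\left(-1107 \right)}}}{U{\left(2703,-3048 \right)}} = \frac{\left(-2336195\right) \frac{1}{2 \left(-1107\right) \left(2164 - 1107\right)}}{2703 \left(-3048\right)} = \frac{\left(-2336195\right) \frac{1}{2 \left(-1107\right) 1057}}{-8238744} = - \frac{2336195}{-2340198} \left(- \frac{1}{8238744}\right) = \left(-2336195\right) \left(- \frac{1}{2340198}\right) \left(- \frac{1}{8238744}\right) = \frac{2336195}{2340198} \left(- \frac{1}{8238744}\right) = - \frac{2336195}{19280292231312}$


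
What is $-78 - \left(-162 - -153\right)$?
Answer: $-69$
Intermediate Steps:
$-78 - \left(-162 - -153\right) = -78 - \left(-162 + 153\right) = -78 - -9 = -78 + 9 = -69$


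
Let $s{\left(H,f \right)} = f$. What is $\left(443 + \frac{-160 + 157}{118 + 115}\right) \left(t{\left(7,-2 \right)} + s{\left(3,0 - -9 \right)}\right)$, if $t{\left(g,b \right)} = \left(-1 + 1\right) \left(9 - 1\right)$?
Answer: $\frac{928944}{233} \approx 3986.9$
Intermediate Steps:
$t{\left(g,b \right)} = 0$ ($t{\left(g,b \right)} = 0 \cdot 8 = 0$)
$\left(443 + \frac{-160 + 157}{118 + 115}\right) \left(t{\left(7,-2 \right)} + s{\left(3,0 - -9 \right)}\right) = \left(443 + \frac{-160 + 157}{118 + 115}\right) \left(0 + \left(0 - -9\right)\right) = \left(443 - \frac{3}{233}\right) \left(0 + \left(0 + 9\right)\right) = \left(443 - \frac{3}{233}\right) \left(0 + 9\right) = \left(443 - \frac{3}{233}\right) 9 = \frac{103216}{233} \cdot 9 = \frac{928944}{233}$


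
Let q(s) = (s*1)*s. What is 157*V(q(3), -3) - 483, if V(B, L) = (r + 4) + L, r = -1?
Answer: -483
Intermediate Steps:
q(s) = s² (q(s) = s*s = s²)
V(B, L) = 3 + L (V(B, L) = (-1 + 4) + L = 3 + L)
157*V(q(3), -3) - 483 = 157*(3 - 3) - 483 = 157*0 - 483 = 0 - 483 = -483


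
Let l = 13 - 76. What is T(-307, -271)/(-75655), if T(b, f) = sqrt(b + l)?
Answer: -I*sqrt(370)/75655 ≈ -0.00025425*I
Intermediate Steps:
l = -63
T(b, f) = sqrt(-63 + b) (T(b, f) = sqrt(b - 63) = sqrt(-63 + b))
T(-307, -271)/(-75655) = sqrt(-63 - 307)/(-75655) = sqrt(-370)*(-1/75655) = (I*sqrt(370))*(-1/75655) = -I*sqrt(370)/75655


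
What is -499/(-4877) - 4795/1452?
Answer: -22660667/7081404 ≈ -3.2000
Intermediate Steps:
-499/(-4877) - 4795/1452 = -499*(-1/4877) - 4795*1/1452 = 499/4877 - 4795/1452 = -22660667/7081404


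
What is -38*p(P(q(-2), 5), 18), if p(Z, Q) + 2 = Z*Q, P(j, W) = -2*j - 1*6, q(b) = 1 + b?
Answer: 2812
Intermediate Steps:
P(j, W) = -6 - 2*j (P(j, W) = -2*j - 6 = -6 - 2*j)
p(Z, Q) = -2 + Q*Z (p(Z, Q) = -2 + Z*Q = -2 + Q*Z)
-38*p(P(q(-2), 5), 18) = -38*(-2 + 18*(-6 - 2*(1 - 2))) = -38*(-2 + 18*(-6 - 2*(-1))) = -38*(-2 + 18*(-6 + 2)) = -38*(-2 + 18*(-4)) = -38*(-2 - 72) = -38*(-74) = 2812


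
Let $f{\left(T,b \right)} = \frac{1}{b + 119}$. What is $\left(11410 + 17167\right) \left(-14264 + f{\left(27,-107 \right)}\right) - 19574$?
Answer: $- \frac{4891674247}{12} \approx -4.0764 \cdot 10^{8}$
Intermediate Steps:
$f{\left(T,b \right)} = \frac{1}{119 + b}$
$\left(11410 + 17167\right) \left(-14264 + f{\left(27,-107 \right)}\right) - 19574 = \left(11410 + 17167\right) \left(-14264 + \frac{1}{119 - 107}\right) - 19574 = 28577 \left(-14264 + \frac{1}{12}\right) - 19574 = 28577 \left(- \frac{171167}{12}\right) - 19574 = - \frac{4891439359}{12} - 19574 = - \frac{4891674247}{12}$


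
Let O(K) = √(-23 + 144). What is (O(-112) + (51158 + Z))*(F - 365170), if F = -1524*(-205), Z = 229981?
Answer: -14830662500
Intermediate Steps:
O(K) = 11 (O(K) = √121 = 11)
F = 312420
(O(-112) + (51158 + Z))*(F - 365170) = (11 + (51158 + 229981))*(312420 - 365170) = (11 + 281139)*(-52750) = 281150*(-52750) = -14830662500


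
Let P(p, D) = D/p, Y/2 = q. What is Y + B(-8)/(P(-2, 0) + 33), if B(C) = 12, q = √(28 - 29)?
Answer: 4/11 + 2*I ≈ 0.36364 + 2.0*I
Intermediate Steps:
q = I (q = √(-1) = I ≈ 1.0*I)
Y = 2*I ≈ 2.0*I
Y + B(-8)/(P(-2, 0) + 33) = 2*I + 12/(0/(-2) + 33) = 2*I + 12/(0*(-½) + 33) = 2*I + 12/(0 + 33) = 2*I + 12/33 = 2*I + 12*(1/33) = 2*I + 4/11 = 4/11 + 2*I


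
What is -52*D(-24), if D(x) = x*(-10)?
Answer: -12480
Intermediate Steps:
D(x) = -10*x
-52*D(-24) = -(-520)*(-24) = -52*240 = -12480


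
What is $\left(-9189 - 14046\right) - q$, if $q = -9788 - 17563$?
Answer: $4116$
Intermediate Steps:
$q = -27351$ ($q = -9788 - 17563 = -27351$)
$\left(-9189 - 14046\right) - q = \left(-9189 - 14046\right) - -27351 = -23235 + 27351 = 4116$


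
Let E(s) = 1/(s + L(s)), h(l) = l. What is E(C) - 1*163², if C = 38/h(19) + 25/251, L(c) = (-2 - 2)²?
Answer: -120702716/4543 ≈ -26569.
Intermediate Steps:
L(c) = 16 (L(c) = (-4)² = 16)
C = 527/251 (C = 38/19 + 25/251 = 38*(1/19) + 25*(1/251) = 2 + 25/251 = 527/251 ≈ 2.0996)
E(s) = 1/(16 + s) (E(s) = 1/(s + 16) = 1/(16 + s))
E(C) - 1*163² = 1/(16 + 527/251) - 1*163² = 1/(4543/251) - 1*26569 = 251/4543 - 26569 = -120702716/4543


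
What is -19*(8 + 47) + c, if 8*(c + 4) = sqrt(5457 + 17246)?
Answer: -1049 + sqrt(22703)/8 ≈ -1030.2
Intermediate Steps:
c = -4 + sqrt(22703)/8 (c = -4 + sqrt(5457 + 17246)/8 = -4 + sqrt(22703)/8 ≈ 14.834)
-19*(8 + 47) + c = -19*(8 + 47) + (-4 + sqrt(22703)/8) = -19*55 + (-4 + sqrt(22703)/8) = -1045 + (-4 + sqrt(22703)/8) = -1049 + sqrt(22703)/8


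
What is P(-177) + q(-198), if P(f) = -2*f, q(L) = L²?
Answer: 39558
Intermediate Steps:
P(-177) + q(-198) = -2*(-177) + (-198)² = 354 + 39204 = 39558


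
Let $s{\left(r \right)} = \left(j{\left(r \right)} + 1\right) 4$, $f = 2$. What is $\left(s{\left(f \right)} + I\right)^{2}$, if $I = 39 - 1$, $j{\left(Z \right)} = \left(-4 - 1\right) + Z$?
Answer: $900$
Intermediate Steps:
$j{\left(Z \right)} = -5 + Z$
$I = 38$ ($I = 39 - 1 = 38$)
$s{\left(r \right)} = -16 + 4 r$ ($s{\left(r \right)} = \left(\left(-5 + r\right) + 1\right) 4 = \left(-4 + r\right) 4 = -16 + 4 r$)
$\left(s{\left(f \right)} + I\right)^{2} = \left(\left(-16 + 4 \cdot 2\right) + 38\right)^{2} = \left(\left(-16 + 8\right) + 38\right)^{2} = \left(-8 + 38\right)^{2} = 30^{2} = 900$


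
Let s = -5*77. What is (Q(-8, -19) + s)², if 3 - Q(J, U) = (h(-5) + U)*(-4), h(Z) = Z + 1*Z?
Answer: 248004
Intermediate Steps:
h(Z) = 2*Z (h(Z) = Z + Z = 2*Z)
Q(J, U) = -37 + 4*U (Q(J, U) = 3 - (2*(-5) + U)*(-4) = 3 - (-10 + U)*(-4) = 3 - (40 - 4*U) = 3 + (-40 + 4*U) = -37 + 4*U)
s = -385
(Q(-8, -19) + s)² = ((-37 + 4*(-19)) - 385)² = ((-37 - 76) - 385)² = (-113 - 385)² = (-498)² = 248004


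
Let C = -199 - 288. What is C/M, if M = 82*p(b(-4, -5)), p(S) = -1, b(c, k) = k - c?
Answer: 487/82 ≈ 5.9390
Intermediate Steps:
C = -487
M = -82 (M = 82*(-1) = -82)
C/M = -487/(-82) = -487*(-1/82) = 487/82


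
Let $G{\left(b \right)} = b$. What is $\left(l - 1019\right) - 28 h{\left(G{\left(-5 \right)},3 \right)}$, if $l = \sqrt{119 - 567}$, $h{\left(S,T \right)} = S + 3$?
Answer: $-963 + 8 i \sqrt{7} \approx -963.0 + 21.166 i$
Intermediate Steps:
$h{\left(S,T \right)} = 3 + S$
$l = 8 i \sqrt{7}$ ($l = \sqrt{119 - 567} = \sqrt{-448} = 8 i \sqrt{7} \approx 21.166 i$)
$\left(l - 1019\right) - 28 h{\left(G{\left(-5 \right)},3 \right)} = \left(8 i \sqrt{7} - 1019\right) - 28 \left(3 - 5\right) = \left(-1019 + 8 i \sqrt{7}\right) - -56 = \left(-1019 + 8 i \sqrt{7}\right) + 56 = -963 + 8 i \sqrt{7}$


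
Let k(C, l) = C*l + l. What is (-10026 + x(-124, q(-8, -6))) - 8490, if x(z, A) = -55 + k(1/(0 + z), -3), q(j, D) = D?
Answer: -2303173/124 ≈ -18574.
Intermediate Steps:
k(C, l) = l + C*l
x(z, A) = -58 - 3/z (x(z, A) = -55 - 3*(1 + 1/(0 + z)) = -55 - 3*(1 + 1/z) = -55 + (-3 - 3/z) = -58 - 3/z)
(-10026 + x(-124, q(-8, -6))) - 8490 = (-10026 + (-58 - 3/(-124))) - 8490 = (-10026 + (-58 - 3*(-1/124))) - 8490 = (-10026 + (-58 + 3/124)) - 8490 = (-10026 - 7189/124) - 8490 = -1250413/124 - 8490 = -2303173/124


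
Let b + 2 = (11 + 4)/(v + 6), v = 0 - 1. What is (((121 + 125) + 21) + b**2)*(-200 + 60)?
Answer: -37520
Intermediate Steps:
v = -1
b = 1 (b = -2 + (11 + 4)/(-1 + 6) = -2 + 15/5 = -2 + 15*(1/5) = -2 + 3 = 1)
(((121 + 125) + 21) + b**2)*(-200 + 60) = (((121 + 125) + 21) + 1**2)*(-200 + 60) = ((246 + 21) + 1)*(-140) = (267 + 1)*(-140) = 268*(-140) = -37520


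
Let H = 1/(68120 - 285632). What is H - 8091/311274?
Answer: -97788937/3761435016 ≈ -0.025998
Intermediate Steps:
H = -1/217512 (H = 1/(-217512) = -1/217512 ≈ -4.5974e-6)
H - 8091/311274 = -1/217512 - 8091/311274 = -1/217512 - 1*899/34586 = -1/217512 - 899/34586 = -97788937/3761435016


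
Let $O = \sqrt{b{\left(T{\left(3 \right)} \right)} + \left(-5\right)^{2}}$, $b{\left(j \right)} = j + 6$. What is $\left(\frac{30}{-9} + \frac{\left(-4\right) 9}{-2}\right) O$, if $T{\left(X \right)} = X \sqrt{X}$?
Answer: $\frac{44 \sqrt{31 + 3 \sqrt{3}}}{3} \approx 88.239$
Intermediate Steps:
$T{\left(X \right)} = X^{\frac{3}{2}}$
$b{\left(j \right)} = 6 + j$
$O = \sqrt{31 + 3 \sqrt{3}}$ ($O = \sqrt{\left(6 + 3^{\frac{3}{2}}\right) + \left(-5\right)^{2}} = \sqrt{\left(6 + 3 \sqrt{3}\right) + 25} = \sqrt{31 + 3 \sqrt{3}} \approx 6.0163$)
$\left(\frac{30}{-9} + \frac{\left(-4\right) 9}{-2}\right) O = \left(\frac{30}{-9} + \frac{\left(-4\right) 9}{-2}\right) \sqrt{31 + 3 \sqrt{3}} = \left(30 \left(- \frac{1}{9}\right) - -18\right) \sqrt{31 + 3 \sqrt{3}} = \left(- \frac{10}{3} + 18\right) \sqrt{31 + 3 \sqrt{3}} = \frac{44 \sqrt{31 + 3 \sqrt{3}}}{3}$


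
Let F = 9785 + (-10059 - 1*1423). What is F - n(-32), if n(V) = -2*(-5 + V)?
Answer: -1771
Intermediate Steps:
n(V) = 10 - 2*V
F = -1697 (F = 9785 + (-10059 - 1423) = 9785 - 11482 = -1697)
F - n(-32) = -1697 - (10 - 2*(-32)) = -1697 - (10 + 64) = -1697 - 1*74 = -1697 - 74 = -1771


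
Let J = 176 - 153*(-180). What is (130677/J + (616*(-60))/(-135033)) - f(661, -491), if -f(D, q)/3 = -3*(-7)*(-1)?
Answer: -72370703621/1247524876 ≈ -58.011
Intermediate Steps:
J = 27716 (J = 176 + 27540 = 27716)
f(D, q) = 63 (f(D, q) = -3*(-3*(-7))*(-1) = -63*(-1) = -3*(-21) = 63)
(130677/J + (616*(-60))/(-135033)) - f(661, -491) = (130677/27716 + (616*(-60))/(-135033)) - 1*63 = (130677*(1/27716) - 36960*(-1/135033)) - 63 = (130677/27716 + 12320/45011) - 63 = 6223363567/1247524876 - 63 = -72370703621/1247524876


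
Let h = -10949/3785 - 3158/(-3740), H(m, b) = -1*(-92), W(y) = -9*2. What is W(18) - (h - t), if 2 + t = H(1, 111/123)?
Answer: 104822103/1415590 ≈ 74.048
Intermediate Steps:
W(y) = -18
H(m, b) = 92
t = 90 (t = -2 + 92 = 90)
h = -2899623/1415590 (h = -10949*1/3785 - 3158*(-1/3740) = -10949/3785 + 1579/1870 = -2899623/1415590 ≈ -2.0483)
W(18) - (h - t) = -18 - (-2899623/1415590 - 1*90) = -18 - (-2899623/1415590 - 90) = -18 - 1*(-130302723/1415590) = -18 + 130302723/1415590 = 104822103/1415590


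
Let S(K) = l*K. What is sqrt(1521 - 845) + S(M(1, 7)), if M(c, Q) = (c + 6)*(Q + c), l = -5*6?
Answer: -1654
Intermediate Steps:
l = -30
M(c, Q) = (6 + c)*(Q + c)
S(K) = -30*K
sqrt(1521 - 845) + S(M(1, 7)) = sqrt(1521 - 845) - 30*(1**2 + 6*7 + 6*1 + 7*1) = sqrt(676) - 30*(1 + 42 + 6 + 7) = 26 - 30*56 = 26 - 1680 = -1654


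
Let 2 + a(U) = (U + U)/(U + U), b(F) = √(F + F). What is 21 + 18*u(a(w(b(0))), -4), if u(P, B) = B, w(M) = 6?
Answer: -51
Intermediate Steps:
b(F) = √2*√F (b(F) = √(2*F) = √2*√F)
a(U) = -1 (a(U) = -2 + (U + U)/(U + U) = -2 + (2*U)/((2*U)) = -2 + (2*U)*(1/(2*U)) = -2 + 1 = -1)
21 + 18*u(a(w(b(0))), -4) = 21 + 18*(-4) = 21 - 72 = -51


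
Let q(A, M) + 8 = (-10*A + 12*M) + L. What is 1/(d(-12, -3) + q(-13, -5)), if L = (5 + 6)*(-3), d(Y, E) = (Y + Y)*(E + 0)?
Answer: 1/101 ≈ 0.0099010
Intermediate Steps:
d(Y, E) = 2*E*Y (d(Y, E) = (2*Y)*E = 2*E*Y)
L = -33 (L = 11*(-3) = -33)
q(A, M) = -41 - 10*A + 12*M (q(A, M) = -8 + ((-10*A + 12*M) - 33) = -8 + (-33 - 10*A + 12*M) = -41 - 10*A + 12*M)
1/(d(-12, -3) + q(-13, -5)) = 1/(2*(-3)*(-12) + (-41 - 10*(-13) + 12*(-5))) = 1/(72 + (-41 + 130 - 60)) = 1/(72 + 29) = 1/101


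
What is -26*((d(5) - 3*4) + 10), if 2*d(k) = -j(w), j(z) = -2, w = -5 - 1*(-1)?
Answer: 26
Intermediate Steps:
w = -4 (w = -5 + 1 = -4)
d(k) = 1 (d(k) = (-1*(-2))/2 = (½)*2 = 1)
-26*((d(5) - 3*4) + 10) = -26*((1 - 3*4) + 10) = -26*((1 - 12) + 10) = -26*(-11 + 10) = -26*(-1) = 26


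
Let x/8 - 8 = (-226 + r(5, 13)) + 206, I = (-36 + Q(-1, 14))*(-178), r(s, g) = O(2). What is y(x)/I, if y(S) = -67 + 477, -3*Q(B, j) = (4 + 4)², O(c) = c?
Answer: 615/15308 ≈ 0.040175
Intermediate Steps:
r(s, g) = 2
Q(B, j) = -64/3 (Q(B, j) = -(4 + 4)²/3 = -⅓*8² = -⅓*64 = -64/3)
I = 30616/3 (I = (-36 - 64/3)*(-178) = -172/3*(-178) = 30616/3 ≈ 10205.)
x = -80 (x = 64 + 8*((-226 + 2) + 206) = 64 + 8*(-224 + 206) = 64 + 8*(-18) = 64 - 144 = -80)
y(S) = 410
y(x)/I = 410/(30616/3) = 410*(3/30616) = 615/15308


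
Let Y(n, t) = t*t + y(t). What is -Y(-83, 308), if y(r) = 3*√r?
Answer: -94864 - 6*√77 ≈ -94917.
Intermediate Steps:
Y(n, t) = t² + 3*√t (Y(n, t) = t*t + 3*√t = t² + 3*√t)
-Y(-83, 308) = -(308² + 3*√308) = -(94864 + 3*(2*√77)) = -(94864 + 6*√77) = -94864 - 6*√77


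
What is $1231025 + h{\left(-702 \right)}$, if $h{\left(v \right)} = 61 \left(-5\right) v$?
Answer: $1445135$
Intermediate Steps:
$h{\left(v \right)} = - 305 v$
$1231025 + h{\left(-702 \right)} = 1231025 - -214110 = 1231025 + 214110 = 1445135$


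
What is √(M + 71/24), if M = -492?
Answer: 11*I*√582/12 ≈ 22.114*I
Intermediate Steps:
√(M + 71/24) = √(-492 + 71/24) = √(-11737/24) = 11*I*√582/12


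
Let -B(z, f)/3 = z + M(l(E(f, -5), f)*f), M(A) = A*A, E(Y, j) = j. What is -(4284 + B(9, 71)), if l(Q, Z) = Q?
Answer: 373818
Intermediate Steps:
M(A) = A²
B(z, f) = -75*f² - 3*z (B(z, f) = -3*(z + (-5*f)²) = -3*(z + 25*f²) = -75*f² - 3*z)
-(4284 + B(9, 71)) = -(4284 + (-75*71² - 3*9)) = -(4284 + (-75*5041 - 27)) = -(4284 + (-378075 - 27)) = -(4284 - 378102) = -1*(-373818) = 373818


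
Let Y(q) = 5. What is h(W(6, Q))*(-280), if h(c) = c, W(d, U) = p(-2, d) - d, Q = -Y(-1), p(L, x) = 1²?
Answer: 1400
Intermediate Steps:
p(L, x) = 1
Q = -5 (Q = -1*5 = -5)
W(d, U) = 1 - d
h(W(6, Q))*(-280) = (1 - 1*6)*(-280) = (1 - 6)*(-280) = -5*(-280) = 1400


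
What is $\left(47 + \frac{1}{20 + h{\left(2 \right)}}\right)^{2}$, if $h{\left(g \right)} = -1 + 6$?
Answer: $\frac{1382976}{625} \approx 2212.8$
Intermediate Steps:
$h{\left(g \right)} = 5$
$\left(47 + \frac{1}{20 + h{\left(2 \right)}}\right)^{2} = \left(47 + \frac{1}{20 + 5}\right)^{2} = \left(47 + \frac{1}{25}\right)^{2} = \left(\frac{1176}{25}\right)^{2} = \frac{1382976}{625}$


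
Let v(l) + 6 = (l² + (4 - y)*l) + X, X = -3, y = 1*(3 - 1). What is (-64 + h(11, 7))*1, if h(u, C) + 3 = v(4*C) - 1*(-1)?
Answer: 765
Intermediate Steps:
y = 2 (y = 1*2 = 2)
v(l) = -9 + l² + 2*l (v(l) = -6 + ((l² + (4 - 1*2)*l) - 3) = -6 + ((l² + (4 - 2)*l) - 3) = -6 + ((l² + 2*l) - 3) = -6 + (-3 + l² + 2*l) = -9 + l² + 2*l)
h(u, C) = -11 + 8*C + 16*C² (h(u, C) = -3 + ((-9 + (4*C)² + 2*(4*C)) - 1*(-1)) = -3 + ((-9 + 16*C² + 8*C) + 1) = -3 + ((-9 + 8*C + 16*C²) + 1) = -3 + (-8 + 8*C + 16*C²) = -11 + 8*C + 16*C²)
(-64 + h(11, 7))*1 = (-64 + (-11 + 8*7 + 16*7²))*1 = (-64 + (-11 + 56 + 16*49))*1 = (-64 + (-11 + 56 + 784))*1 = (-64 + 829)*1 = 765*1 = 765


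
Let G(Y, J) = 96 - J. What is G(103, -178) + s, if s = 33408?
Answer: 33682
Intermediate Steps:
G(103, -178) + s = (96 - 1*(-178)) + 33408 = (96 + 178) + 33408 = 274 + 33408 = 33682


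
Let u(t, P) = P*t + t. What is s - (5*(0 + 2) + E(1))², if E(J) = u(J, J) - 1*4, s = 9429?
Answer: 9365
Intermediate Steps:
u(t, P) = t + P*t
E(J) = -4 + J*(1 + J) (E(J) = J*(1 + J) - 1*4 = J*(1 + J) - 4 = -4 + J*(1 + J))
s - (5*(0 + 2) + E(1))² = 9429 - (5*(0 + 2) + (-4 + 1*(1 + 1)))² = 9429 - (5*2 + (-4 + 1*2))² = 9429 - (10 + (-4 + 2))² = 9429 - (10 - 2)² = 9429 - 1*8² = 9429 - 1*64 = 9429 - 64 = 9365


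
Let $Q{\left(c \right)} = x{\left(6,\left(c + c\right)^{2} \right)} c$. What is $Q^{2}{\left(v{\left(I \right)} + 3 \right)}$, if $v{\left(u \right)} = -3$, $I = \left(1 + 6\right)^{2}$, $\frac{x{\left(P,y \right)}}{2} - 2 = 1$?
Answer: $0$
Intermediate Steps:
$x{\left(P,y \right)} = 6$ ($x{\left(P,y \right)} = 4 + 2 \cdot 1 = 4 + 2 = 6$)
$I = 49$ ($I = 7^{2} = 49$)
$Q{\left(c \right)} = 6 c$
$Q^{2}{\left(v{\left(I \right)} + 3 \right)} = \left(6 \left(-3 + 3\right)\right)^{2} = \left(6 \cdot 0\right)^{2} = 0^{2} = 0$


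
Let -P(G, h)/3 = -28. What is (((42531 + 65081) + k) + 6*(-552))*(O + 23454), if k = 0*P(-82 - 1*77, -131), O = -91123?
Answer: -7057876700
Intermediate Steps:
P(G, h) = 84 (P(G, h) = -3*(-28) = 84)
k = 0 (k = 0*84 = 0)
(((42531 + 65081) + k) + 6*(-552))*(O + 23454) = (((42531 + 65081) + 0) + 6*(-552))*(-91123 + 23454) = ((107612 + 0) - 3312)*(-67669) = (107612 - 3312)*(-67669) = 104300*(-67669) = -7057876700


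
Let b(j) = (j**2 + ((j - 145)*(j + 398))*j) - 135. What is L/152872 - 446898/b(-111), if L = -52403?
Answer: -82720630165/208098997336 ≈ -0.39751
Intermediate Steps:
b(j) = -135 + j**2 + j*(-145 + j)*(398 + j) (b(j) = (j**2 + ((-145 + j)*(398 + j))*j) - 135 = (j**2 + j*(-145 + j)*(398 + j)) - 135 = -135 + j**2 + j*(-145 + j)*(398 + j))
L/152872 - 446898/b(-111) = -52403/152872 - 446898/(-135 + (-111)**3 - 57710*(-111) + 254*(-111)**2) = -52403*1/152872 - 446898/(-135 - 1367631 + 6405810 + 254*12321) = -52403/152872 - 446898/(-135 - 1367631 + 6405810 + 3129534) = -52403/152872 - 446898/8167578 = -52403/152872 - 446898*1/8167578 = -52403/152872 - 74483/1361263 = -82720630165/208098997336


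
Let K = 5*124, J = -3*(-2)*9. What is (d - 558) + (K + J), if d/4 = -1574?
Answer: -6180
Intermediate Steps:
d = -6296 (d = 4*(-1574) = -6296)
J = 54 (J = 6*9 = 54)
K = 620
(d - 558) + (K + J) = (-6296 - 558) + (620 + 54) = -6854 + 674 = -6180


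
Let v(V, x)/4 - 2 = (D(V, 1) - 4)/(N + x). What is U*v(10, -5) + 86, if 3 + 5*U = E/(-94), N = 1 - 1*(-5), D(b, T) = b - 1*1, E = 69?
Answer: 15296/235 ≈ 65.089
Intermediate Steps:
D(b, T) = -1 + b (D(b, T) = b - 1 = -1 + b)
N = 6 (N = 1 + 5 = 6)
v(V, x) = 8 + 4*(-5 + V)/(6 + x) (v(V, x) = 8 + 4*(((-1 + V) - 4)/(6 + x)) = 8 + 4*((-5 + V)/(6 + x)) = 8 + 4*(-5 + V)/(6 + x))
U = -351/470 (U = -⅗ + (69/(-94))/5 = -⅗ + (69*(-1/94))/5 = -⅗ + (⅕)*(-69/94) = -⅗ - 69/470 = -351/470 ≈ -0.74681)
U*v(10, -5) + 86 = -702*(7 + 10 + 2*(-5))/(235*(6 - 5)) + 86 = -702*(7 + 10 - 10)/(235*1) + 86 = -702*7/235 + 86 = -351/470*28 + 86 = -4914/235 + 86 = 15296/235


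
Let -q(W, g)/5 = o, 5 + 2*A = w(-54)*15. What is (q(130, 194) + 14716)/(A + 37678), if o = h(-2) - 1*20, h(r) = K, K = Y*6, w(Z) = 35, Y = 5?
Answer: 7333/18969 ≈ 0.38658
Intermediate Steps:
A = 260 (A = -5/2 + (35*15)/2 = -5/2 + (½)*525 = -5/2 + 525/2 = 260)
K = 30 (K = 5*6 = 30)
h(r) = 30
o = 10 (o = 30 - 1*20 = 30 - 20 = 10)
q(W, g) = -50 (q(W, g) = -5*10 = -50)
(q(130, 194) + 14716)/(A + 37678) = (-50 + 14716)/(260 + 37678) = 14666/37938 = 14666*(1/37938) = 7333/18969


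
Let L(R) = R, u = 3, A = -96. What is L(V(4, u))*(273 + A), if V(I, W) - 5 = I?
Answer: 1593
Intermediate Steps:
V(I, W) = 5 + I
L(V(4, u))*(273 + A) = (5 + 4)*(273 - 96) = 9*177 = 1593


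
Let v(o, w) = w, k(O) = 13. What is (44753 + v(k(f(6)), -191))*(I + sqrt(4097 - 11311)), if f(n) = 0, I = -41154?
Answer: -1833904548 + 44562*I*sqrt(7214) ≈ -1.8339e+9 + 3.7849e+6*I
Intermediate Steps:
(44753 + v(k(f(6)), -191))*(I + sqrt(4097 - 11311)) = (44753 - 191)*(-41154 + sqrt(4097 - 11311)) = 44562*(-41154 + sqrt(-7214)) = 44562*(-41154 + I*sqrt(7214)) = -1833904548 + 44562*I*sqrt(7214)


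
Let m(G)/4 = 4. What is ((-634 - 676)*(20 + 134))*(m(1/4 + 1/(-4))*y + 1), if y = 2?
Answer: -6657420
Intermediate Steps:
m(G) = 16 (m(G) = 4*4 = 16)
((-634 - 676)*(20 + 134))*(m(1/4 + 1/(-4))*y + 1) = ((-634 - 676)*(20 + 134))*(16*2 + 1) = (-1310*154)*(32 + 1) = -201740*33 = -6657420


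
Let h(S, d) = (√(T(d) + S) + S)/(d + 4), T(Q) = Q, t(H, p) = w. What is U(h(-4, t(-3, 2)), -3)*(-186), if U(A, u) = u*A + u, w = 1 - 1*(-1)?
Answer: 186 + 93*I*√2 ≈ 186.0 + 131.52*I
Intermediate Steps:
w = 2 (w = 1 + 1 = 2)
t(H, p) = 2
h(S, d) = (S + √(S + d))/(4 + d) (h(S, d) = (√(d + S) + S)/(d + 4) = (√(S + d) + S)/(4 + d) = (S + √(S + d))/(4 + d))
U(A, u) = u + A*u (U(A, u) = A*u + u = u + A*u)
U(h(-4, t(-3, 2)), -3)*(-186) = -3*(1 + (-4 + √(-4 + 2))/(4 + 2))*(-186) = -3*(1 + (-4 + √(-2))/6)*(-186) = -3*(1 + (-4 + I*√2)/6)*(-186) = -3*(1 + (-⅔ + I*√2/6))*(-186) = -3*(⅓ + I*√2/6)*(-186) = (-1 - I*√2/2)*(-186) = 186 + 93*I*√2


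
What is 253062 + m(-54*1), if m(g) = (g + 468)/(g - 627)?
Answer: 57444936/227 ≈ 2.5306e+5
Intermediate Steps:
m(g) = (468 + g)/(-627 + g)
253062 + m(-54*1) = 253062 + (468 - 54*1)/(-627 - 54*1) = 253062 + (468 - 54)/(-627 - 54) = 253062 + 414/(-681) = 253062 - 1/681*414 = 253062 - 138/227 = 57444936/227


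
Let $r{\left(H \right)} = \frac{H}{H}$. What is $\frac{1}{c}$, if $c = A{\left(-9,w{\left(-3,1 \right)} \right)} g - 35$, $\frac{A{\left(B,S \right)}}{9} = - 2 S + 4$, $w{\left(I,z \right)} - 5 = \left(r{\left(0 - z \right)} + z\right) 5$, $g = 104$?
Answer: $- \frac{1}{24371} \approx -4.1032 \cdot 10^{-5}$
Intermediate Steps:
$r{\left(H \right)} = 1$
$w{\left(I,z \right)} = 10 + 5 z$ ($w{\left(I,z \right)} = 5 + \left(1 + z\right) 5 = 5 + \left(5 + 5 z\right) = 10 + 5 z$)
$A{\left(B,S \right)} = 36 - 18 S$ ($A{\left(B,S \right)} = 9 \left(- 2 S + 4\right) = 9 \left(4 - 2 S\right) = 36 - 18 S$)
$c = -24371$ ($c = \left(36 - 18 \left(10 + 5 \cdot 1\right)\right) 104 - 35 = \left(36 - 18 \left(10 + 5\right)\right) 104 - 35 = \left(36 - 270\right) 104 - 35 = \left(-234\right) 104 - 35 = -24336 - 35 = -24371$)
$\frac{1}{c} = \frac{1}{-24371} = - \frac{1}{24371}$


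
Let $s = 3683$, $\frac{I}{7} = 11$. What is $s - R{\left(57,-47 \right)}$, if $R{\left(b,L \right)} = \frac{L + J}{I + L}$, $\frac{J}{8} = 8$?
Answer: $\frac{110473}{30} \approx 3682.4$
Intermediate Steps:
$I = 77$ ($I = 7 \cdot 11 = 77$)
$J = 64$ ($J = 8 \cdot 8 = 64$)
$R{\left(b,L \right)} = \frac{64 + L}{77 + L}$ ($R{\left(b,L \right)} = \frac{L + 64}{77 + L} = \frac{64 + L}{77 + L}$)
$s - R{\left(57,-47 \right)} = 3683 - \frac{64 - 47}{77 - 47} = 3683 - \frac{1}{30} \cdot 17 = 3683 - \frac{17}{30} = \frac{110473}{30}$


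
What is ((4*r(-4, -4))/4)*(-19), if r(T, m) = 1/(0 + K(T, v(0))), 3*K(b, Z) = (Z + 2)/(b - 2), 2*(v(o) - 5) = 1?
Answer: 228/5 ≈ 45.600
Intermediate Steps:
v(o) = 11/2 (v(o) = 5 + (½)*1 = 5 + ½ = 11/2)
K(b, Z) = (2 + Z)/(3*(-2 + b)) (K(b, Z) = ((Z + 2)/(b - 2))/3 = ((2 + Z)/(-2 + b))/3 = (2 + Z)/(3*(-2 + b)))
r(T, m) = -⅘ + 2*T/5 (r(T, m) = 1/(0 + (2 + 11/2)/(3*(-2 + T))) = 1/(0 + (⅓)*(15/2)/(-2 + T)) = 1/(0 + 5/(2*(-2 + T))) = 1/(5/(2*(-2 + T))) = -⅘ + 2*T/5)
((4*r(-4, -4))/4)*(-19) = ((4*(-⅘ + (⅖)*(-4)))/4)*(-19) = ((4*(-⅘ - 8/5))*(¼))*(-19) = ((4*(-12/5))*(¼))*(-19) = -48/5*¼*(-19) = -12/5*(-19) = 228/5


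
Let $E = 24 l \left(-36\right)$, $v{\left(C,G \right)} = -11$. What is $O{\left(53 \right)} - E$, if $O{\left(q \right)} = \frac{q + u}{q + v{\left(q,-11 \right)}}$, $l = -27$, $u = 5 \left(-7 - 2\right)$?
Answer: $- \frac{489884}{21} \approx -23328.0$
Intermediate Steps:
$u = -45$ ($u = 5 \left(-9\right) = -45$)
$O{\left(q \right)} = \frac{-45 + q}{-11 + q}$ ($O{\left(q \right)} = \frac{q - 45}{q - 11} = \frac{-45 + q}{-11 + q}$)
$E = 23328$ ($E = 24 \left(-27\right) \left(-36\right) = \left(-648\right) \left(-36\right) = 23328$)
$O{\left(53 \right)} - E = \frac{-45 + 53}{-11 + 53} - 23328 = \frac{1}{42} \cdot 8 - 23328 = \frac{4}{21} - 23328 = - \frac{489884}{21}$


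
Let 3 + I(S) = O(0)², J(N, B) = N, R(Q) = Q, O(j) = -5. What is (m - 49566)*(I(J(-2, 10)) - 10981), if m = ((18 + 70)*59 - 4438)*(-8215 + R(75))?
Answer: 67804713834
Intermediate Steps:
m = -6137560 (m = ((18 + 70)*59 - 4438)*(-8215 + 75) = (88*59 - 4438)*(-8140) = (5192 - 4438)*(-8140) = 754*(-8140) = -6137560)
I(S) = 22 (I(S) = -3 + (-5)² = -3 + 25 = 22)
(m - 49566)*(I(J(-2, 10)) - 10981) = (-6137560 - 49566)*(22 - 10981) = -6187126*(-10959) = 67804713834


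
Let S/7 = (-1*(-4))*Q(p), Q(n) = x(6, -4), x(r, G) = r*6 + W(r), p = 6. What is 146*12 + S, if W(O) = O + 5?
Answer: 3068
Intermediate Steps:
W(O) = 5 + O
x(r, G) = 5 + 7*r (x(r, G) = r*6 + (5 + r) = 6*r + (5 + r) = 5 + 7*r)
Q(n) = 47 (Q(n) = 5 + 7*6 = 5 + 42 = 47)
S = 1316 (S = 7*(-1*(-4)*47) = 7*(4*47) = 7*188 = 1316)
146*12 + S = 146*12 + 1316 = 1752 + 1316 = 3068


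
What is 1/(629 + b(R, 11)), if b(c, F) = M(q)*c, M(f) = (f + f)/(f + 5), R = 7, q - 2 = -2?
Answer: 1/629 ≈ 0.0015898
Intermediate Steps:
q = 0 (q = 2 - 2 = 0)
M(f) = 2*f/(5 + f) (M(f) = (2*f)/(5 + f) = 2*f/(5 + f))
b(c, F) = 0 (b(c, F) = (2*0/(5 + 0))*c = (2*0/5)*c = (2*0*(⅕))*c = 0*c = 0)
1/(629 + b(R, 11)) = 1/(629 + 0) = 1/629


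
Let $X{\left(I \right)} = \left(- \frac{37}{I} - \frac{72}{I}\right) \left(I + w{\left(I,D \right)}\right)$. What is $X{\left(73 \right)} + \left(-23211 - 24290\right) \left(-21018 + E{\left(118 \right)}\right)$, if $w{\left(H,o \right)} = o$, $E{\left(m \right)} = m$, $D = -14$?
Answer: $\frac{72472269269}{73} \approx 9.9277 \cdot 10^{8}$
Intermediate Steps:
$X{\left(I \right)} = - \frac{109 \left(-14 + I\right)}{I}$ ($X{\left(I \right)} = \left(- \frac{37}{I} - \frac{72}{I}\right) \left(I - 14\right) = - \frac{109}{I} \left(-14 + I\right) = - \frac{109 \left(-14 + I\right)}{I}$)
$X{\left(73 \right)} + \left(-23211 - 24290\right) \left(-21018 + E{\left(118 \right)}\right) = \left(-109 + \frac{1526}{73}\right) + \left(-23211 - 24290\right) \left(-21018 + 118\right) = \left(-109 + 1526 \cdot \frac{1}{73}\right) - -992770900 = \left(-109 + \frac{1526}{73}\right) + 992770900 = - \frac{6431}{73} + 992770900 = \frac{72472269269}{73}$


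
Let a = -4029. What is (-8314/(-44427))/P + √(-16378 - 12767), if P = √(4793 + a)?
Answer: 4157*√191/8485557 + I*√29145 ≈ 0.0067704 + 170.72*I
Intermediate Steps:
P = 2*√191 (P = √(4793 - 4029) = √764 = 2*√191 ≈ 27.641)
(-8314/(-44427))/P + √(-16378 - 12767) = (-8314/(-44427))/((2*√191)) + √(-16378 - 12767) = (-8314*(-1/44427))*(√191/382) + √(-29145) = 8314*(√191/382)/44427 + I*√29145 = 4157*√191/8485557 + I*√29145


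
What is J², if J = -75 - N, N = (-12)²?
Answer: 47961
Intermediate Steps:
N = 144
J = -219 (J = -75 - 1*144 = -75 - 144 = -219)
J² = (-219)² = 47961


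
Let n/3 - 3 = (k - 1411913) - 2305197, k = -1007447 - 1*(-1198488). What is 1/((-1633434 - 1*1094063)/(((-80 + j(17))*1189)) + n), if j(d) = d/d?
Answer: -93931/993617988841 ≈ -9.4534e-8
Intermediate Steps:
j(d) = 1
k = 191041 (k = -1007447 + 1198488 = 191041)
n = -10578198 (n = 9 + 3*((191041 - 1411913) - 2305197) = 9 + 3*(-1220872 - 2305197) = 9 + 3*(-3526069) = 9 - 10578207 = -10578198)
1/((-1633434 - 1*1094063)/(((-80 + j(17))*1189)) + n) = 1/((-1633434 - 1*1094063)/(((-80 + 1)*1189)) - 10578198) = 1/((-1633434 - 1094063)/((-79*1189)) - 10578198) = 1/(-2727497/(-93931) - 10578198) = 1/(-2727497*(-1/93931) - 10578198) = 1/(2727497/93931 - 10578198) = 1/(-993617988841/93931) = -93931/993617988841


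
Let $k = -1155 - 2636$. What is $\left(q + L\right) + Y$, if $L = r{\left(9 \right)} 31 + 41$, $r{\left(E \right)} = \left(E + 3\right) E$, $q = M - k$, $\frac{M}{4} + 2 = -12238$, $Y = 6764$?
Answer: $-35016$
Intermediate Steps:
$M = -48960$ ($M = -8 + 4 \left(-12238\right) = -8 - 48952 = -48960$)
$k = -3791$
$q = -45169$ ($q = -48960 - -3791 = -48960 + 3791 = -45169$)
$r{\left(E \right)} = E \left(3 + E\right)$ ($r{\left(E \right)} = \left(3 + E\right) E = E \left(3 + E\right)$)
$L = 3389$ ($L = 9 \left(3 + 9\right) 31 + 41 = 9 \cdot 12 \cdot 31 + 41 = 108 \cdot 31 + 41 = 3348 + 41 = 3389$)
$\left(q + L\right) + Y = \left(-45169 + 3389\right) + 6764 = -41780 + 6764 = -35016$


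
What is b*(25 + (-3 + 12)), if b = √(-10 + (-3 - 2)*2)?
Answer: 68*I*√5 ≈ 152.05*I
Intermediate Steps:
b = 2*I*√5 (b = √(-10 - 5*2) = √(-10 - 10) = √(-20) = 2*I*√5 ≈ 4.4721*I)
b*(25 + (-3 + 12)) = (2*I*√5)*(25 + (-3 + 12)) = (2*I*√5)*(25 + 9) = (2*I*√5)*34 = 68*I*√5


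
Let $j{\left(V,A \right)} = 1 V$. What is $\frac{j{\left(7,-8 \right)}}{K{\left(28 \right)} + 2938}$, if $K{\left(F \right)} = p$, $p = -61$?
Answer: $\frac{1}{411} \approx 0.0024331$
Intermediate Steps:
$K{\left(F \right)} = -61$
$j{\left(V,A \right)} = V$
$\frac{j{\left(7,-8 \right)}}{K{\left(28 \right)} + 2938} = \frac{7}{-61 + 2938} = \frac{7}{2877} = 7 \cdot \frac{1}{2877} = \frac{1}{411}$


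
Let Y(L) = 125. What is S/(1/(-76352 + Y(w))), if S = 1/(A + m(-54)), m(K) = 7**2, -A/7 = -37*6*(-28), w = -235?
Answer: 76227/43463 ≈ 1.7538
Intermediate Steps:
A = -43512 (A = -7*(-37*6)*(-28) = -(-1554)*(-28) = -7*6216 = -43512)
m(K) = 49
S = -1/43463 (S = 1/(-43512 + 49) = 1/(-43463) = -1/43463 ≈ -2.3008e-5)
S/(1/(-76352 + Y(w))) = -1/(43463*(1/(-76352 + 125))) = -1/(43463*(1/(-76227))) = -1/(43463*(-1/76227)) = -1/43463*(-76227) = 76227/43463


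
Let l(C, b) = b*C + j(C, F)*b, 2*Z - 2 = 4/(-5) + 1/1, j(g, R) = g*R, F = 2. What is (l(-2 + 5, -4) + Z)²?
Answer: 121801/100 ≈ 1218.0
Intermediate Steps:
j(g, R) = R*g
Z = 11/10 (Z = 1 + (4/(-5) + 1/1)/2 = 1 + (4*(-⅕) + 1*1)/2 = 1 + (-⅘ + 1)/2 = 1 + (½)*(⅕) = 1 + ⅒ = 11/10 ≈ 1.1000)
l(C, b) = 3*C*b (l(C, b) = b*C + (2*C)*b = C*b + 2*C*b = 3*C*b)
(l(-2 + 5, -4) + Z)² = (3*(-2 + 5)*(-4) + 11/10)² = (3*3*(-4) + 11/10)² = (-36 + 11/10)² = (-349/10)² = 121801/100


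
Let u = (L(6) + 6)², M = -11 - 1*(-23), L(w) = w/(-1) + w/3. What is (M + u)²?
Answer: 256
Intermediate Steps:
L(w) = -2*w/3 (L(w) = w*(-1) + w*(⅓) = -w + w/3 = -2*w/3)
M = 12 (M = -11 + 23 = 12)
u = 4 (u = (-⅔*6 + 6)² = (-4 + 6)² = 2² = 4)
(M + u)² = (12 + 4)² = 16² = 256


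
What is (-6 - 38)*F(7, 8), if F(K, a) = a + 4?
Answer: -528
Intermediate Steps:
F(K, a) = 4 + a
(-6 - 38)*F(7, 8) = (-6 - 38)*(4 + 8) = -44*12 = -528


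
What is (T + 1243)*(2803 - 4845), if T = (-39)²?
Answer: -5644088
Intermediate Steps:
T = 1521
(T + 1243)*(2803 - 4845) = (1521 + 1243)*(2803 - 4845) = 2764*(-2042) = -5644088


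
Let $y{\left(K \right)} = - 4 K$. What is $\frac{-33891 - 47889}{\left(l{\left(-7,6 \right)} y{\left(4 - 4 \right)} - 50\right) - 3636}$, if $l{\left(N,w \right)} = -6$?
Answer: $\frac{40890}{1843} \approx 22.187$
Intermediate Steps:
$\frac{-33891 - 47889}{\left(l{\left(-7,6 \right)} y{\left(4 - 4 \right)} - 50\right) - 3636} = \frac{-33891 - 47889}{\left(- 6 \left(- 4 \left(4 - 4\right)\right) - 50\right) - 3636} = - \frac{81780}{\left(- 6 \left(- 4 \left(4 - 4\right)\right) - 50\right) - 3636} = - \frac{81780}{\left(- 6 \left(\left(-4\right) 0\right) - 50\right) - 3636} = - \frac{81780}{\left(\left(-6\right) 0 - 50\right) - 3636} = - \frac{81780}{\left(0 - 50\right) - 3636} = - \frac{81780}{-50 - 3636} = - \frac{81780}{-3686} = \left(-81780\right) \left(- \frac{1}{3686}\right) = \frac{40890}{1843}$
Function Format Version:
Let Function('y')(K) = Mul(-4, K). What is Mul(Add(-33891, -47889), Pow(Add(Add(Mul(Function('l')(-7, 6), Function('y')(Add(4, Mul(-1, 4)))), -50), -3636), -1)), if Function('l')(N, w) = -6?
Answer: Rational(40890, 1843) ≈ 22.187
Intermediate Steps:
Mul(Add(-33891, -47889), Pow(Add(Add(Mul(Function('l')(-7, 6), Function('y')(Add(4, Mul(-1, 4)))), -50), -3636), -1)) = Mul(Add(-33891, -47889), Pow(Add(Add(Mul(-6, Mul(-4, Add(4, Mul(-1, 4)))), -50), -3636), -1)) = Mul(-81780, Pow(Add(Add(Mul(-6, Mul(-4, Add(4, -4))), -50), -3636), -1)) = Mul(-81780, Pow(Add(Add(Mul(-6, Mul(-4, 0)), -50), -3636), -1)) = Mul(-81780, Pow(Add(Add(Mul(-6, 0), -50), -3636), -1)) = Mul(-81780, Pow(Add(Add(0, -50), -3636), -1)) = Mul(-81780, Pow(Add(-50, -3636), -1)) = Mul(-81780, Pow(-3686, -1)) = Mul(-81780, Rational(-1, 3686)) = Rational(40890, 1843)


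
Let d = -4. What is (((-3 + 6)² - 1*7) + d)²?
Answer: 4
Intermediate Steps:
(((-3 + 6)² - 1*7) + d)² = (((-3 + 6)² - 1*7) - 4)² = ((3² - 7) - 4)² = ((9 - 7) - 4)² = (2 - 4)² = (-2)² = 4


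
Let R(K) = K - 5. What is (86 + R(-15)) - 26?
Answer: 40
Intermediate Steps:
R(K) = -5 + K
(86 + R(-15)) - 26 = (86 + (-5 - 15)) - 26 = (86 - 20) - 26 = 66 - 26 = 40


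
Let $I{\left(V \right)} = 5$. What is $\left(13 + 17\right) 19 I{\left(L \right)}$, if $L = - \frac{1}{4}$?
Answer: $2850$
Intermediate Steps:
$L = - \frac{1}{4}$ ($L = \left(-1\right) \frac{1}{4} = - \frac{1}{4} \approx -0.25$)
$\left(13 + 17\right) 19 I{\left(L \right)} = \left(13 + 17\right) 19 \cdot 5 = 30 \cdot 19 \cdot 5 = 570 \cdot 5 = 2850$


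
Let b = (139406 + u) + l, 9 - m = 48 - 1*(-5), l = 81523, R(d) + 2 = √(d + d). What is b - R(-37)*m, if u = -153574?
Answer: 67267 + 44*I*√74 ≈ 67267.0 + 378.5*I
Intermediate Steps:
R(d) = -2 + √2*√d (R(d) = -2 + √(d + d) = -2 + √(2*d) = -2 + √2*√d)
m = -44 (m = 9 - (48 - 1*(-5)) = 9 - (48 + 5) = 9 - 1*53 = 9 - 53 = -44)
b = 67355 (b = (139406 - 153574) + 81523 = -14168 + 81523 = 67355)
b - R(-37)*m = 67355 - (-2 + √2*√(-37))*(-44) = 67355 - (-2 + √2*(I*√37))*(-44) = 67355 - (-2 + I*√74)*(-44) = 67355 - (88 - 44*I*√74) = 67355 + (-88 + 44*I*√74) = 67267 + 44*I*√74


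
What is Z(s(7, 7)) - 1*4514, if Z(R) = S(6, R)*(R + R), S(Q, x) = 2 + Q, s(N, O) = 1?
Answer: -4498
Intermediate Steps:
Z(R) = 16*R (Z(R) = (2 + 6)*(R + R) = 8*(2*R) = 16*R)
Z(s(7, 7)) - 1*4514 = 16*1 - 1*4514 = 16 - 4514 = -4498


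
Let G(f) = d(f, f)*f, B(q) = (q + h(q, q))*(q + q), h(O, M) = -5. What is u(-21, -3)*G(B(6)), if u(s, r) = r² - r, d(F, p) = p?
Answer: 1728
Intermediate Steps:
B(q) = 2*q*(-5 + q) (B(q) = (q - 5)*(q + q) = (-5 + q)*(2*q) = 2*q*(-5 + q))
G(f) = f² (G(f) = f*f = f²)
u(-21, -3)*G(B(6)) = (-3*(-1 - 3))*(2*6*(-5 + 6))² = (-3*(-4))*(2*6*1)² = 12*12² = 12*144 = 1728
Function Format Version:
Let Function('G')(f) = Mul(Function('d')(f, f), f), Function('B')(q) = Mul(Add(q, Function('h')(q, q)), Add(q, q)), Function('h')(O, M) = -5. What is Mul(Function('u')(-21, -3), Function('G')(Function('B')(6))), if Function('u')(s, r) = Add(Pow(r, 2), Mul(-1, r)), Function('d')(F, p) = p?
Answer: 1728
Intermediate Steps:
Function('B')(q) = Mul(2, q, Add(-5, q)) (Function('B')(q) = Mul(Add(q, -5), Add(q, q)) = Mul(Add(-5, q), Mul(2, q)) = Mul(2, q, Add(-5, q)))
Function('G')(f) = Pow(f, 2) (Function('G')(f) = Mul(f, f) = Pow(f, 2))
Mul(Function('u')(-21, -3), Function('G')(Function('B')(6))) = Mul(Mul(-3, Add(-1, -3)), Pow(Mul(2, 6, Add(-5, 6)), 2)) = Mul(Mul(-3, -4), Pow(Mul(2, 6, 1), 2)) = Mul(12, Pow(12, 2)) = Mul(12, 144) = 1728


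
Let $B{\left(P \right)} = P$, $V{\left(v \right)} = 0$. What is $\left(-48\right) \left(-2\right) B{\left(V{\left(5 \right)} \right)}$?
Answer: $0$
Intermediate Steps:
$\left(-48\right) \left(-2\right) B{\left(V{\left(5 \right)} \right)} = \left(-48\right) \left(-2\right) 0 = 96 \cdot 0 = 0$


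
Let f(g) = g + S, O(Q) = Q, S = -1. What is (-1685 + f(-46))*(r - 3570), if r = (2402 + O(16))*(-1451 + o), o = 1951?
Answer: -2087804760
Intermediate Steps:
r = 1209000 (r = (2402 + 16)*(-1451 + 1951) = 2418*500 = 1209000)
f(g) = -1 + g (f(g) = g - 1 = -1 + g)
(-1685 + f(-46))*(r - 3570) = (-1685 + (-1 - 46))*(1209000 - 3570) = (-1685 - 47)*1205430 = -1732*1205430 = -2087804760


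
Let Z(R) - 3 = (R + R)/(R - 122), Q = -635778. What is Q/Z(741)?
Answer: -43727398/371 ≈ -1.1786e+5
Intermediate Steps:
Z(R) = 3 + 2*R/(-122 + R) (Z(R) = 3 + (R + R)/(R - 122) = 3 + (2*R)/(-122 + R) = 3 + 2*R/(-122 + R))
Q/Z(741) = -635778*(-122 + 741)/(-366 + 5*741) = -635778*619/(-366 + 3705) = -635778/((1/619)*3339) = -635778/3339/619 = -635778*619/3339 = -43727398/371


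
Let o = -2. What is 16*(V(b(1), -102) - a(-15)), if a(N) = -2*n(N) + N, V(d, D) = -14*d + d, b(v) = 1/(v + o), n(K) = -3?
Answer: 352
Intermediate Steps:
b(v) = 1/(-2 + v) (b(v) = 1/(v - 2) = 1/(-2 + v))
V(d, D) = -13*d
a(N) = 6 + N (a(N) = -2*(-3) + N = 6 + N)
16*(V(b(1), -102) - a(-15)) = 16*(-13/(-2 + 1) - (6 - 15)) = 16*(-13/(-1) - 1*(-9)) = 16*(-13*(-1) + 9) = 16*(13 + 9) = 16*22 = 352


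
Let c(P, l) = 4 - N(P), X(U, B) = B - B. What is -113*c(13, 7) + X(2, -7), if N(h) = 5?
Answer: 113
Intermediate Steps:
X(U, B) = 0
c(P, l) = -1 (c(P, l) = 4 - 1*5 = 4 - 5 = -1)
-113*c(13, 7) + X(2, -7) = -113*(-1) + 0 = 113 + 0 = 113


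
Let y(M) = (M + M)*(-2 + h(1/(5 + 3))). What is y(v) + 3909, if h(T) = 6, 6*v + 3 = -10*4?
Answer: 11555/3 ≈ 3851.7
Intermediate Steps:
v = -43/6 (v = -1/2 + (-10*4)/6 = -1/2 + (1/6)*(-40) = -1/2 - 20/3 = -43/6 ≈ -7.1667)
y(M) = 8*M (y(M) = (M + M)*(-2 + 6) = (2*M)*4 = 8*M)
y(v) + 3909 = 8*(-43/6) + 3909 = -172/3 + 3909 = 11555/3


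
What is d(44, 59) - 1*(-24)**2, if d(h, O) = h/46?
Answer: -13226/23 ≈ -575.04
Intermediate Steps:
d(h, O) = h/46 (d(h, O) = h*(1/46) = h/46)
d(44, 59) - 1*(-24)**2 = (1/46)*44 - 1*(-24)**2 = 22/23 - 1*576 = 22/23 - 576 = -13226/23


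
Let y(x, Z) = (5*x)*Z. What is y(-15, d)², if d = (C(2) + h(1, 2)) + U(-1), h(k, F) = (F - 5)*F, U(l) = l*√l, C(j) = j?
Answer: 84375 + 45000*I ≈ 84375.0 + 45000.0*I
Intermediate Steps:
U(l) = l^(3/2)
h(k, F) = F*(-5 + F) (h(k, F) = (-5 + F)*F = F*(-5 + F))
d = -4 - I (d = (2 + 2*(-5 + 2)) + (-1)^(3/2) = (2 + 2*(-3)) - I = (2 - 6) - I = -4 - I ≈ -4.0 - 1.0*I)
y(x, Z) = 5*Z*x
y(-15, d)² = (5*(-4 - I)*(-15))² = (300 + 75*I)²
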